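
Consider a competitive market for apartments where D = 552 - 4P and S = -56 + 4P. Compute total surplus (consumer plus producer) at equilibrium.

Equilibrium: 552 - 4P = -56 + 4P gives P* = 76, Q* = 248.
Demand choke price: P = 138; supply starts at P = 14.
CS = ½(138 − 76)(248) = 7688; PS = ½(76 − 14)(248) = 7688.

Total surplus = 15376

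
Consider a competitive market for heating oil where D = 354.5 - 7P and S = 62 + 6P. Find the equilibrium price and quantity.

Set D = S: 354.5 - 7P = 62 + 6P.
292.5 = 13P, so P* = 22.5.
Q* = 354.5 − 7(22.5) = 197.

P* = 22.5, Q* = 197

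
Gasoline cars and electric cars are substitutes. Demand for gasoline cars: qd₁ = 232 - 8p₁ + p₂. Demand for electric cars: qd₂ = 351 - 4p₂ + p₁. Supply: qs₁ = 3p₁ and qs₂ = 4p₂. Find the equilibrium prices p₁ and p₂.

Market 1: 232 - 8p₁ + p₂ = 3p₁ → 11p₁ - p₂ = 232.
Market 2: 8p₂ - p₁ = 351.
Eliminating p₂: 8×(1) + 1×(2) gives 87p₁ = 2207, so p₁ = 2207/87.
Back-substitute into (2): p₂ = (351 + 1×2207/87) / 8 = 4093/87.

p₁ = 2207/87, p₂ = 4093/87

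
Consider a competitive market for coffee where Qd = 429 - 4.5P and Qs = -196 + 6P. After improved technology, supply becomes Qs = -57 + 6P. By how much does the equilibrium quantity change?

Original equilibrium: P* = 1250/21, Q* = 1128/7.
New equilibrium: 429 - 4.5P = -57 + 6P, so 486 = 10.5P and P' = 324/7; Q' = 429 − 4.5(324/7) = 1545/7.
Change in quantity: 1545/7 − 1128/7 = 417/7.

ΔQ = 417/7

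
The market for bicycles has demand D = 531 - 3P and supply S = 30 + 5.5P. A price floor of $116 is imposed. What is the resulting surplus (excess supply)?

Equilibrium price would be P* = 1002/17, so the floor at 116 binds.
At P = 116: D = 183, S = 668.
Surplus = 668 − 183 = 485.

Surplus = 485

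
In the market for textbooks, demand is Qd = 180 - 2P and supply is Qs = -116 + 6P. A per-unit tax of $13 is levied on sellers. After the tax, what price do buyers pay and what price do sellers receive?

Pre-tax equilibrium: P* = 37, Q* = 106.
Tax on sellers shifts supply to Qs = -116 + 6(P − 13) = -194 + 6P.
180 - 2P = -194 + 6P gives buyer price Pb = 46.75; sellers receive Ps = 46.75 − 13 = 33.75.
New quantity: Q = 180 − 2(46.75) = 86.5.

Buyers pay $46.75, sellers receive $33.75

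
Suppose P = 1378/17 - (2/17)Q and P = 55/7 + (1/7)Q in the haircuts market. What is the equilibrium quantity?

Q* = 281

Set the two price expressions equal: 1378/17 - (2/17)Q = 55/7 + (1/7)Q.
8711/119 = (31/119)Q, so Q* = 281.
P* = 1378/17 − (2/17)(281) = 48.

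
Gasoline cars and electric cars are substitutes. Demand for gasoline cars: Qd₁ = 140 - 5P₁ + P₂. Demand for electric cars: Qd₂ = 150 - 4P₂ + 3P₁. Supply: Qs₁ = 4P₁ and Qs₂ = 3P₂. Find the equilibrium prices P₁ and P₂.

P₁ = 113/6, P₂ = 29.5

Market 1: 140 - 5P₁ + P₂ = 4P₁ → 9P₁ - P₂ = 140.
Market 2: 7P₂ - 3P₁ = 150.
Eliminating P₂: 7×(1) + 1×(2) gives 60P₁ = 1130, so P₁ = 113/6.
Back-substitute into (2): P₂ = (150 + 3×113/6) / 7 = 29.5.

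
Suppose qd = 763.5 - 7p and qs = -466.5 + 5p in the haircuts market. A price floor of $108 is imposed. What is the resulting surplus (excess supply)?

Equilibrium price would be p* = 102.5, so the floor at 108 binds.
At p = 108: qd = 7.5, qs = 73.5.
Surplus = 73.5 − 7.5 = 66.

Surplus = 66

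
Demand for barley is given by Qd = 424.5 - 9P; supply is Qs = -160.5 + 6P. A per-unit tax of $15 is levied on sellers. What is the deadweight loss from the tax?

Pre-tax equilibrium: P* = 39, Q* = 73.5.
Tax on sellers shifts supply to Qs = -160.5 + 6(P − 15) = -250.5 + 6P.
424.5 - 9P = -250.5 + 6P gives buyer price Pb = 45; sellers receive Ps = 45 − 15 = 30.
New quantity: Q = 424.5 − 9(45) = 19.5.
DWL = ½ × 15 × (73.5 − 19.5) = 405.

Deadweight loss = 405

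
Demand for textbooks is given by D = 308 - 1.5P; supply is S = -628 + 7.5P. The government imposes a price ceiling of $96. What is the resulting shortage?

Shortage = 72

Equilibrium price would be P* = 104, so the ceiling at 96 binds.
At P = 96: D = 308 − 1.5(96) = 164, S = -628 + 7.5(96) = 92.
Shortage = 164 − 92 = 72.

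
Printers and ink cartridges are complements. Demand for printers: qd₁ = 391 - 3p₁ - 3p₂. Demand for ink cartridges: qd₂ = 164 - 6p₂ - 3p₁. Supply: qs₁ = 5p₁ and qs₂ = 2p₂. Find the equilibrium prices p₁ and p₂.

Market 1: 391 - 3p₁ - 3p₂ = 5p₁ → 8p₁ + 3p₂ = 391.
Market 2: 8p₂ + 3p₁ = 164.
Eliminating p₂: 8×(1) − 3×(2) gives 55p₁ = 2636, so p₁ = 2636/55.
Back-substitute into (2): p₂ = (164 − 3×2636/55) / 8 = 139/55.

p₁ = 2636/55, p₂ = 139/55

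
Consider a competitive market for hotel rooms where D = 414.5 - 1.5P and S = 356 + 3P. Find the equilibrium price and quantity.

Set D = S: 414.5 - 1.5P = 356 + 3P.
58.5 = 4.5P, so P* = 13.
Q* = 414.5 − 1.5(13) = 395.

P* = 13, Q* = 395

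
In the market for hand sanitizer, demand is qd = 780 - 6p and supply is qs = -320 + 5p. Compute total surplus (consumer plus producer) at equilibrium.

Equilibrium: 780 - 6p = -320 + 5p gives p* = 100, q* = 180.
Demand choke price: p = 130; supply starts at p = 64.
CS = ½(130 − 100)(180) = 2700; PS = ½(100 − 64)(180) = 3240.

Total surplus = 5940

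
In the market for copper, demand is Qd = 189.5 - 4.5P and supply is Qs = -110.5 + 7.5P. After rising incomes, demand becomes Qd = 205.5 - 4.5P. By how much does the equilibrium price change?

ΔP = 4/3

Original equilibrium: P* = 25, Q* = 77.
New equilibrium: 205.5 - 4.5P = -110.5 + 7.5P, so 316 = 12P and P' = 79/3; Q' = 205.5 − 4.5(79/3) = 87.
Change in price: 79/3 − 25 = 4/3.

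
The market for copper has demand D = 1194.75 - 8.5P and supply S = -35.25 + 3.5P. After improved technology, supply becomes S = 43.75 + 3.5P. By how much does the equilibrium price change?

ΔP = -79/12

Original equilibrium: P* = 102.5, Q* = 323.5.
New equilibrium: 1194.75 - 8.5P = 43.75 + 3.5P, so 1151 = 12P and P' = 1151/12; Q' = 1194.75 − 8.5(1151/12) = 9107/24.
Change in price: 1151/12 − 102.5 = -79/12.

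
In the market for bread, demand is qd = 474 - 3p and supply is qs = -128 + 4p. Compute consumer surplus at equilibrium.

Consumer surplus = 7776

Equilibrium: 474 - 3p = -128 + 4p gives p* = 86, q* = 216.
Demand choke price (qd = 0): p = 158.
CS = ½(158 − 86)(216) = 7776.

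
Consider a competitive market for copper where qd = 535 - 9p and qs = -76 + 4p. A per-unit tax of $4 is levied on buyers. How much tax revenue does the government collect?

Pre-tax equilibrium: p* = 47, q* = 112.
Tax on buyers shifts demand to qd = 535 − 9(p + 4) = 499 - 9p.
499 - 9p = -76 + 4p gives seller price ps = 575/13; buyers pay pb = 575/13 + 4 = 627/13.
New quantity: q = 535 − 9(627/13) = 1312/13.
Revenue = 4 × 1312/13 = 5248/13.

Tax revenue = 5248/13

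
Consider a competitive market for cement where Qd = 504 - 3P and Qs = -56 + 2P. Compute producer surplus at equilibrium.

Equilibrium: 504 - 3P = -56 + 2P gives P* = 112, Q* = 168.
Supply starts at P = 28 (where Qs = 0).
PS = ½(112 − 28)(168) = 7056.

Producer surplus = 7056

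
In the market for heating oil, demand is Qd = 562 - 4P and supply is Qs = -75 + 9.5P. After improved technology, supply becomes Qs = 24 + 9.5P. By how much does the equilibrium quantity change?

Original equilibrium: P* = 1274/27, Q* = 10078/27.
New equilibrium: 562 - 4P = 24 + 9.5P, so 538 = 13.5P and P' = 1076/27; Q' = 562 − 4(1076/27) = 10870/27.
Change in quantity: 10870/27 − 10078/27 = 88/3.

ΔQ = 88/3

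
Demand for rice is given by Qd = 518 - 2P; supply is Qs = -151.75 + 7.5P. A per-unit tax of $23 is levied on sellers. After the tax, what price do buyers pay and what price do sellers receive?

Buyers pay 3369/38, sellers receive 2495/38

Pre-tax equilibrium: P* = 70.5, Q* = 377.
Tax on sellers shifts supply to Qs = -151.75 + 7.5(P − 23) = -324.25 + 7.5P.
518 - 2P = -324.25 + 7.5P gives buyer price Pb = 3369/38; sellers receive Ps = 3369/38 − 23 = 2495/38.
New quantity: Q = 518 − 2(3369/38) = 6473/19.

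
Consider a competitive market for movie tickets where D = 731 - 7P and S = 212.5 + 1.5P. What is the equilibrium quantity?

Q* = 304

Set D = S: 731 - 7P = 212.5 + 1.5P.
518.5 = 8.5P, so P* = 61.
Q* = 731 − 7(61) = 304.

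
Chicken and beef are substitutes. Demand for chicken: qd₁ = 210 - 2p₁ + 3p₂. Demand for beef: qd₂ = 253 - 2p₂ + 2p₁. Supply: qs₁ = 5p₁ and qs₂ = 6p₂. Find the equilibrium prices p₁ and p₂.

Market 1: 210 - 2p₁ + 3p₂ = 5p₁ → 7p₁ - 3p₂ = 210.
Market 2: 8p₂ - 2p₁ = 253.
Eliminating p₂: 8×(1) + 3×(2) gives 50p₁ = 2439, so p₁ = 48.78.
Back-substitute into (2): p₂ = (253 + 2×48.78) / 8 = 43.82.

p₁ = 48.78, p₂ = 43.82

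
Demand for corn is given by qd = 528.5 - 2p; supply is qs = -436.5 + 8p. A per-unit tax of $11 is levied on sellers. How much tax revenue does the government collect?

Pre-tax equilibrium: p* = 96.5, q* = 335.5.
Tax on sellers shifts supply to qs = -436.5 + 8(p − 11) = -524.5 + 8p.
528.5 - 2p = -524.5 + 8p gives buyer price pb = 105.3; sellers receive ps = 105.3 − 11 = 94.3.
New quantity: q = 528.5 − 2(105.3) = 317.9.
Revenue = 11 × 317.9 = 3496.9.

Tax revenue = 3496.9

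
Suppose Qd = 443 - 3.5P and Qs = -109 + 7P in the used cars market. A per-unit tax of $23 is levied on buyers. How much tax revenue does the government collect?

Tax revenue = 14168/3

Pre-tax equilibrium: P* = 368/7, Q* = 259.
Tax on buyers shifts demand to Qd = 443 − 3.5(P + 23) = 362.5 - 3.5P.
362.5 - 3.5P = -109 + 7P gives seller price Ps = 943/21; buyers pay Pb = 943/21 + 23 = 1426/21.
New quantity: Q = 443 − 3.5(1426/21) = 616/3.
Revenue = 23 × 616/3 = 14168/3.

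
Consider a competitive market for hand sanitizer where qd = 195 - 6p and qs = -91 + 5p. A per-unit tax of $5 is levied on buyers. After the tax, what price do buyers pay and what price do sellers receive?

Buyers pay 311/11, sellers receive 256/11

Pre-tax equilibrium: p* = 26, q* = 39.
Tax on buyers shifts demand to qd = 195 − 6(p + 5) = 165 - 6p.
165 - 6p = -91 + 5p gives seller price ps = 256/11; buyers pay pb = 256/11 + 5 = 311/11.
New quantity: q = 195 − 6(311/11) = 279/11.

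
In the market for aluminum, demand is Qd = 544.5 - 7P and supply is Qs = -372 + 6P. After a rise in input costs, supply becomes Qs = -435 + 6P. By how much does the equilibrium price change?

Original equilibrium: P* = 70.5, Q* = 51.
New equilibrium: 544.5 - 7P = -435 + 6P, so 979.5 = 13P and P' = 1959/26; Q' = 544.5 − 7(1959/26) = 222/13.
Change in price: 1959/26 − 70.5 = 63/13.

ΔP = 63/13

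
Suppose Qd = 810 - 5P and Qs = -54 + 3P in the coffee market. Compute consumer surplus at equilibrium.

Equilibrium: 810 - 5P = -54 + 3P gives P* = 108, Q* = 270.
Demand choke price (Qd = 0): P = 162.
CS = ½(162 − 108)(270) = 7290.

Consumer surplus = 7290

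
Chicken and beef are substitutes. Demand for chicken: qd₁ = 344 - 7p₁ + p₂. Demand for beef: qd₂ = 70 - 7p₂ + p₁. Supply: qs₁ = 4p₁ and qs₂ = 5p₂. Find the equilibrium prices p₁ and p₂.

Market 1: 344 - 7p₁ + p₂ = 4p₁ → 11p₁ - p₂ = 344.
Market 2: 12p₂ - p₁ = 70.
Eliminating p₂: 12×(1) + 1×(2) gives 131p₁ = 4198, so p₁ = 4198/131.
Back-substitute into (2): p₂ = (70 + 1×4198/131) / 12 = 1114/131.

p₁ = 4198/131, p₂ = 1114/131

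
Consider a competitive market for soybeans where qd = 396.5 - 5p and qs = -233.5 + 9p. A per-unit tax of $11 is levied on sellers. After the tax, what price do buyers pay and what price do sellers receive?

Buyers pay 729/14, sellers receive 575/14

Pre-tax equilibrium: p* = 45, q* = 171.5.
Tax on sellers shifts supply to qs = -233.5 + 9(p − 11) = -332.5 + 9p.
396.5 - 5p = -332.5 + 9p gives buyer price pb = 729/14; sellers receive ps = 729/14 − 11 = 575/14.
New quantity: q = 396.5 − 5(729/14) = 953/7.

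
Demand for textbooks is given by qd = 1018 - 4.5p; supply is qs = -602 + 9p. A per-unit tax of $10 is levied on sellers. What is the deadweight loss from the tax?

Deadweight loss = 150

Pre-tax equilibrium: p* = 120, q* = 478.
Tax on sellers shifts supply to qs = -602 + 9(p − 10) = -692 + 9p.
1018 - 4.5p = -692 + 9p gives buyer price pb = 380/3; sellers receive ps = 380/3 − 10 = 350/3.
New quantity: q = 1018 − 4.5(380/3) = 448.
DWL = ½ × 10 × (478 − 448) = 150.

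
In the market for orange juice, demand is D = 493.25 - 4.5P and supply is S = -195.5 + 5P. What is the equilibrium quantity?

Set D = S: 493.25 - 4.5P = -195.5 + 5P.
688.75 = 9.5P, so P* = 72.5.
Q* = 493.25 − 4.5(72.5) = 167.

Q* = 167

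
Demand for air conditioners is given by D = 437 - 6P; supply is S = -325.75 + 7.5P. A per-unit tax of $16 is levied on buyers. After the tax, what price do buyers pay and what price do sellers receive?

Pre-tax equilibrium: P* = 56.5, Q* = 98.
Tax on buyers shifts demand to D = 437 − 6(P + 16) = 341 - 6P.
341 - 6P = -325.75 + 7.5P gives seller price Ps = 889/18; buyers pay Pb = 889/18 + 16 = 1177/18.
New quantity: Q = 437 − 6(1177/18) = 134/3.

Buyers pay 1177/18, sellers receive 889/18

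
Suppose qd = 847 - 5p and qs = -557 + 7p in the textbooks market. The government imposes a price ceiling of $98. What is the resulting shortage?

Shortage = 228

Equilibrium price would be p* = 117, so the ceiling at 98 binds.
At p = 98: qd = 847 − 5(98) = 357, qs = -557 + 7(98) = 129.
Shortage = 357 − 129 = 228.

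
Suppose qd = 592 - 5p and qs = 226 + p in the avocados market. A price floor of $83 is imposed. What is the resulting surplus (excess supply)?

Equilibrium price would be p* = 61, so the floor at 83 binds.
At p = 83: qd = 177, qs = 309.
Surplus = 309 − 177 = 132.

Surplus = 132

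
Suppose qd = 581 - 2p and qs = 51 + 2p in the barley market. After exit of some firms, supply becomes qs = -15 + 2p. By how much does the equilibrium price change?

Original equilibrium: p* = 132.5, q* = 316.
New equilibrium: 581 - 2p = -15 + 2p, so 596 = 4p and p' = 149; q' = 581 − 2(149) = 283.
Change in price: 149 − 132.5 = 16.5.

Δp = 16.5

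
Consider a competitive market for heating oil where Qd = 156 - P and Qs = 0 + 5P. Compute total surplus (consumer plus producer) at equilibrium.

Total surplus = 10140

Equilibrium: 156 - P = 0 + 5P gives P* = 26, Q* = 130.
Demand choke price: P = 156; supply starts at P = 0.
CS = ½(156 − 26)(130) = 8450; PS = ½(26 − 0)(130) = 1690.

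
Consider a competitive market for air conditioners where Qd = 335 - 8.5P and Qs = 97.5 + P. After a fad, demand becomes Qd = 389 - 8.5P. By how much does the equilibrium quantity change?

Original equilibrium: P* = 25, Q* = 122.5.
New equilibrium: 389 - 8.5P = 97.5 + P, so 291.5 = 9.5P and P' = 583/19; Q' = 389 − 8.5(583/19) = 4871/38.
Change in quantity: 4871/38 − 122.5 = 108/19.

ΔQ = 108/19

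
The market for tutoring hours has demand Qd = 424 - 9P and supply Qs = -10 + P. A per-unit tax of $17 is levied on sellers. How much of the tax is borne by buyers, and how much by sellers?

Buyers bear $1.7, sellers bear $15.3

Pre-tax equilibrium: P* = 43.4, Q* = 33.4.
Tax on sellers shifts supply to Qs = -10 + 1(P − 17) = -27 + P.
424 - 9P = -27 + P gives buyer price Pb = 45.1; sellers receive Ps = 45.1 − 17 = 28.1.
New quantity: Q = 424 − 9(45.1) = 18.1.
Buyer burden = 45.1 − 43.4 = 1.7; seller burden = 43.4 − 28.1 = 15.3.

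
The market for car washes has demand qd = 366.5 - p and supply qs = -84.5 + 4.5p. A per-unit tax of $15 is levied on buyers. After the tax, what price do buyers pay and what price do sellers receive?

Buyers pay 1037/11, sellers receive 872/11

Pre-tax equilibrium: p* = 82, q* = 284.5.
Tax on buyers shifts demand to qd = 366.5 − 1(p + 15) = 351.5 - p.
351.5 - p = -84.5 + 4.5p gives seller price ps = 872/11; buyers pay pb = 872/11 + 15 = 1037/11.
New quantity: q = 366.5 − 1(1037/11) = 5989/22.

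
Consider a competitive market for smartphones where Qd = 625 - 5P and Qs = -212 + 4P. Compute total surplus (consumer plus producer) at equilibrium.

Equilibrium: 625 - 5P = -212 + 4P gives P* = 93, Q* = 160.
Demand choke price: P = 125; supply starts at P = 53.
CS = ½(125 − 93)(160) = 2560; PS = ½(93 − 53)(160) = 3200.

Total surplus = 5760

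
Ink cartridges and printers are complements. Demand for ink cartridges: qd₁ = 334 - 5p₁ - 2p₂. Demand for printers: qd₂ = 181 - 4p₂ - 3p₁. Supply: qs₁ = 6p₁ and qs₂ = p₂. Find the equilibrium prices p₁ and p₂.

Market 1: 334 - 5p₁ - 2p₂ = 6p₁ → 11p₁ + 2p₂ = 334.
Market 2: 5p₂ + 3p₁ = 181.
Eliminating p₂: 5×(1) − 2×(2) gives 49p₁ = 1308, so p₁ = 1308/49.
Back-substitute into (2): p₂ = (181 − 3×1308/49) / 5 = 989/49.

p₁ = 1308/49, p₂ = 989/49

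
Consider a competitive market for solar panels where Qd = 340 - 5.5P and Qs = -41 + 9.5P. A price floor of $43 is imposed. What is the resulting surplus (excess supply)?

Surplus = 264

Equilibrium price would be P* = 25.4, so the floor at 43 binds.
At P = 43: Qd = 103.5, Qs = 367.5.
Surplus = 367.5 − 103.5 = 264.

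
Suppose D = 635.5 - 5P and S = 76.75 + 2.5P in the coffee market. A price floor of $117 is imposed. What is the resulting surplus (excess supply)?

Surplus = 318.75

Equilibrium price would be P* = 74.5, so the floor at 117 binds.
At P = 117: D = 50.5, S = 369.25.
Surplus = 369.25 − 50.5 = 318.75.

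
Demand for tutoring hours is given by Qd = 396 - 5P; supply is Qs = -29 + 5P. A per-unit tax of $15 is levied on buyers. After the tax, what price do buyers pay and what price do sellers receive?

Pre-tax equilibrium: P* = 42.5, Q* = 183.5.
Tax on buyers shifts demand to Qd = 396 − 5(P + 15) = 321 - 5P.
321 - 5P = -29 + 5P gives seller price Ps = 35; buyers pay Pb = 35 + 15 = 50.
New quantity: Q = 396 − 5(50) = 146.

Buyers pay $50, sellers receive $35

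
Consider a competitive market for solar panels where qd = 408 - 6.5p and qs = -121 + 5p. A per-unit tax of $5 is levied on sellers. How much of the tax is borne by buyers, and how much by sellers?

Pre-tax equilibrium: p* = 46, q* = 109.
Tax on sellers shifts supply to qs = -121 + 5(p − 5) = -146 + 5p.
408 - 6.5p = -146 + 5p gives buyer price pb = 1108/23; sellers receive ps = 1108/23 − 5 = 993/23.
New quantity: q = 408 − 6.5(1108/23) = 2182/23.
Buyer burden = 1108/23 − 46 = 50/23; seller burden = 46 − 993/23 = 65/23.

Buyers bear 50/23, sellers bear 65/23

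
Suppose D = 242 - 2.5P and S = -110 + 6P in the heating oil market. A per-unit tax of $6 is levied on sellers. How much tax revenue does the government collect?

Tax revenue = 13044/17

Pre-tax equilibrium: P* = 704/17, Q* = 2354/17.
Tax on sellers shifts supply to S = -110 + 6(P − 6) = -146 + 6P.
242 - 2.5P = -146 + 6P gives buyer price Pb = 776/17; sellers receive Ps = 776/17 − 6 = 674/17.
New quantity: Q = 242 − 2.5(776/17) = 2174/17.
Revenue = 6 × 2174/17 = 13044/17.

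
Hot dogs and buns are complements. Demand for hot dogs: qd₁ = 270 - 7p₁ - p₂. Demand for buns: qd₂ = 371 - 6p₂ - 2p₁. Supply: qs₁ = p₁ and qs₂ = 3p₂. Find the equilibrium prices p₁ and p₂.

Market 1: 270 - 7p₁ - p₂ = p₁ → 8p₁ + p₂ = 270.
Market 2: 9p₂ + 2p₁ = 371.
Eliminating p₂: 9×(1) − 1×(2) gives 70p₁ = 2059, so p₁ = 2059/70.
Back-substitute into (2): p₂ = (371 − 2×2059/70) / 9 = 1214/35.

p₁ = 2059/70, p₂ = 1214/35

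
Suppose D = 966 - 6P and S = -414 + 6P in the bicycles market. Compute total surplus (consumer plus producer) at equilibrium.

Total surplus = 12696

Equilibrium: 966 - 6P = -414 + 6P gives P* = 115, Q* = 276.
Demand choke price: P = 161; supply starts at P = 69.
CS = ½(161 − 115)(276) = 6348; PS = ½(115 − 69)(276) = 6348.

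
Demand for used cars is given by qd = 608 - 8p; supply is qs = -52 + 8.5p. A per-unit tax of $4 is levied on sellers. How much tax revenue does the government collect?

Tax revenue = 35840/33

Pre-tax equilibrium: p* = 40, q* = 288.
Tax on sellers shifts supply to qs = -52 + 8.5(p − 4) = -86 + 8.5p.
608 - 8p = -86 + 8.5p gives buyer price pb = 1388/33; sellers receive ps = 1388/33 − 4 = 1256/33.
New quantity: q = 608 − 8(1388/33) = 8960/33.
Revenue = 4 × 8960/33 = 35840/33.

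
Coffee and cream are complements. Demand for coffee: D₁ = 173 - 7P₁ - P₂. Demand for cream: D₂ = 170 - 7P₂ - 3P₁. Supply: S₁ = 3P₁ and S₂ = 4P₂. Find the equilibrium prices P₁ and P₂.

Market 1: 173 - 7P₁ - P₂ = 3P₁ → 10P₁ + P₂ = 173.
Market 2: 11P₂ + 3P₁ = 170.
Eliminating P₂: 11×(1) − 1×(2) gives 107P₁ = 1733, so P₁ = 1733/107.
Back-substitute into (2): P₂ = (170 − 3×1733/107) / 11 = 1181/107.

P₁ = 1733/107, P₂ = 1181/107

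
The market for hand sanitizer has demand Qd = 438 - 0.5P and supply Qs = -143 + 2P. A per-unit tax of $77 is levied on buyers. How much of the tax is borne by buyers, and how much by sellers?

Buyers bear $61.6, sellers bear $15.4

Pre-tax equilibrium: P* = 232.4, Q* = 321.8.
Tax on buyers shifts demand to Qd = 438 − 0.5(P + 77) = 399.5 - 0.5P.
399.5 - 0.5P = -143 + 2P gives seller price Ps = 217; buyers pay Pb = 217 + 77 = 294.
New quantity: Q = 438 − 0.5(294) = 291.
Buyer burden = 294 − 232.4 = 61.6; seller burden = 232.4 − 217 = 15.4.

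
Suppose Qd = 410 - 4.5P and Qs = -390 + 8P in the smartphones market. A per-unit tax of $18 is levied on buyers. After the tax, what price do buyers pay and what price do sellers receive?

Buyers pay $75.52, sellers receive $57.52

Pre-tax equilibrium: P* = 64, Q* = 122.
Tax on buyers shifts demand to Qd = 410 − 4.5(P + 18) = 329 - 4.5P.
329 - 4.5P = -390 + 8P gives seller price Ps = 57.52; buyers pay Pb = 57.52 + 18 = 75.52.
New quantity: Q = 410 − 4.5(75.52) = 70.16.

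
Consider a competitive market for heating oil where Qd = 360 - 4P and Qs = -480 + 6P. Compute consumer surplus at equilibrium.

Equilibrium: 360 - 4P = -480 + 6P gives P* = 84, Q* = 24.
Demand choke price (Qd = 0): P = 90.
CS = ½(90 − 84)(24) = 72.

Consumer surplus = 72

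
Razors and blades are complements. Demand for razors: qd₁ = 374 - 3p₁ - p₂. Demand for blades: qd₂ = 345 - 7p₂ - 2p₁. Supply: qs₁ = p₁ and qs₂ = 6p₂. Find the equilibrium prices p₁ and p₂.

p₁ = 90.34, p₂ = 12.64

Market 1: 374 - 3p₁ - p₂ = p₁ → 4p₁ + p₂ = 374.
Market 2: 13p₂ + 2p₁ = 345.
Eliminating p₂: 13×(1) − 1×(2) gives 50p₁ = 4517, so p₁ = 90.34.
Back-substitute into (2): p₂ = (345 − 2×90.34) / 13 = 12.64.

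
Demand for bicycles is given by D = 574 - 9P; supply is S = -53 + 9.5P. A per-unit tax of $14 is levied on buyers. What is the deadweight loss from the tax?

Pre-tax equilibrium: P* = 1254/37, Q* = 9952/37.
Tax on buyers shifts demand to D = 574 − 9(P + 14) = 448 - 9P.
448 - 9P = -53 + 9.5P gives seller price Ps = 1002/37; buyers pay Pb = 1002/37 + 14 = 1520/37.
New quantity: Q = 574 − 9(1520/37) = 7558/37.
DWL = ½ × 14 × (9952/37 − 7558/37) = 16758/37.

Deadweight loss = 16758/37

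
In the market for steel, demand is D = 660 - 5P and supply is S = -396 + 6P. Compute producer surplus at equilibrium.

Producer surplus = 2700

Equilibrium: 660 - 5P = -396 + 6P gives P* = 96, Q* = 180.
Supply starts at P = 66 (where S = 0).
PS = ½(96 − 66)(180) = 2700.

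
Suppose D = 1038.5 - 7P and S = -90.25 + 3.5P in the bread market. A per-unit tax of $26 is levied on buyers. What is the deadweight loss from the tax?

Deadweight loss = 2366/3

Pre-tax equilibrium: P* = 107.5, Q* = 286.
Tax on buyers shifts demand to D = 1038.5 − 7(P + 26) = 856.5 - 7P.
856.5 - 7P = -90.25 + 3.5P gives seller price Ps = 541/6; buyers pay Pb = 541/6 + 26 = 697/6.
New quantity: Q = 1038.5 − 7(697/6) = 676/3.
DWL = ½ × 26 × (286 − 676/3) = 2366/3.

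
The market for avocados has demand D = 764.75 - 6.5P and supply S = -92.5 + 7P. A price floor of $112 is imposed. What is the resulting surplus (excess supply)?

Equilibrium price would be P* = 63.5, so the floor at 112 binds.
At P = 112: D = 36.75, S = 691.5.
Surplus = 691.5 − 36.75 = 654.75.

Surplus = 654.75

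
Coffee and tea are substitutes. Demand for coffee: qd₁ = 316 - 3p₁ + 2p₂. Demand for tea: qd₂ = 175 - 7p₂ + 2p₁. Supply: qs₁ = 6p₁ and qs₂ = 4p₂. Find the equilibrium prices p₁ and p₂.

p₁ = 3826/95, p₂ = 2207/95

Market 1: 316 - 3p₁ + 2p₂ = 6p₁ → 9p₁ - 2p₂ = 316.
Market 2: 11p₂ - 2p₁ = 175.
Eliminating p₂: 11×(1) + 2×(2) gives 95p₁ = 3826, so p₁ = 3826/95.
Back-substitute into (2): p₂ = (175 + 2×3826/95) / 11 = 2207/95.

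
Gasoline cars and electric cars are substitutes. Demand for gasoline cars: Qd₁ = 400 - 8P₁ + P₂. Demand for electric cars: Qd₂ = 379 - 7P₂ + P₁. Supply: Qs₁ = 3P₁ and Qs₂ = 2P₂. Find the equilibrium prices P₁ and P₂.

P₁ = 3979/98, P₂ = 4569/98

Market 1: 400 - 8P₁ + P₂ = 3P₁ → 11P₁ - P₂ = 400.
Market 2: 9P₂ - P₁ = 379.
Eliminating P₂: 9×(1) + 1×(2) gives 98P₁ = 3979, so P₁ = 3979/98.
Back-substitute into (2): P₂ = (379 + 1×3979/98) / 9 = 4569/98.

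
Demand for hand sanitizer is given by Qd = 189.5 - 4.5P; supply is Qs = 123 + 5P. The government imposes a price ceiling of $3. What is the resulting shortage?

Shortage = 38

Equilibrium price would be P* = 7, so the ceiling at 3 binds.
At P = 3: Qd = 189.5 − 4.5(3) = 176, Qs = 123 + 5(3) = 138.
Shortage = 176 − 138 = 38.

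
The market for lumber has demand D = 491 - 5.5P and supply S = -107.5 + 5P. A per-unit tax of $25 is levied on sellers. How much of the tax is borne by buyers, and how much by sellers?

Pre-tax equilibrium: P* = 57, Q* = 177.5.
Tax on sellers shifts supply to S = -107.5 + 5(P − 25) = -232.5 + 5P.
491 - 5.5P = -232.5 + 5P gives buyer price Pb = 1447/21; sellers receive Ps = 1447/21 − 25 = 922/21.
New quantity: Q = 491 − 5.5(1447/21) = 4705/42.
Buyer burden = 1447/21 − 57 = 250/21; seller burden = 57 − 922/21 = 275/21.

Buyers bear 250/21, sellers bear 275/21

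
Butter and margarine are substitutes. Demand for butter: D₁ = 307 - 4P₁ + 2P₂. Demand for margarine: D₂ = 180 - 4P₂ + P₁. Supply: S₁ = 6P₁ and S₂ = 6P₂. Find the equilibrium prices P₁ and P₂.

P₁ = 35, P₂ = 21.5

Market 1: 307 - 4P₁ + 2P₂ = 6P₁ → 10P₁ - 2P₂ = 307.
Market 2: 10P₂ - P₁ = 180.
Eliminating P₂: 10×(1) + 2×(2) gives 98P₁ = 3430, so P₁ = 35.
Back-substitute into (2): P₂ = (180 + 1×35) / 10 = 21.5.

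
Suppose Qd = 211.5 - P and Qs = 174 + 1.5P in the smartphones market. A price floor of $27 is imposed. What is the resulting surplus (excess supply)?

Surplus = 30

Equilibrium price would be P* = 15, so the floor at 27 binds.
At P = 27: Qd = 184.5, Qs = 214.5.
Surplus = 214.5 − 184.5 = 30.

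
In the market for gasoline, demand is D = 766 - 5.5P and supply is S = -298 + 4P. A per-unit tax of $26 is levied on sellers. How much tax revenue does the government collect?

Tax revenue = 44356/19

Pre-tax equilibrium: P* = 112, Q* = 150.
Tax on sellers shifts supply to S = -298 + 4(P − 26) = -402 + 4P.
766 - 5.5P = -402 + 4P gives buyer price Pb = 2336/19; sellers receive Ps = 2336/19 − 26 = 1842/19.
New quantity: Q = 766 − 5.5(2336/19) = 1706/19.
Revenue = 26 × 1706/19 = 44356/19.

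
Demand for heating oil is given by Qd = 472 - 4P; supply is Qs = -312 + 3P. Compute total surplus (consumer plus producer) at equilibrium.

Equilibrium: 472 - 4P = -312 + 3P gives P* = 112, Q* = 24.
Demand choke price: P = 118; supply starts at P = 104.
CS = ½(118 − 112)(24) = 72; PS = ½(112 − 104)(24) = 96.

Total surplus = 168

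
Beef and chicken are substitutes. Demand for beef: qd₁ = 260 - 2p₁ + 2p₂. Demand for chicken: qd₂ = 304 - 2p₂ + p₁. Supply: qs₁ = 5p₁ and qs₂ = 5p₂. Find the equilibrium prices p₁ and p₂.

Market 1: 260 - 2p₁ + 2p₂ = 5p₁ → 7p₁ - 2p₂ = 260.
Market 2: 7p₂ - p₁ = 304.
Eliminating p₂: 7×(1) + 2×(2) gives 47p₁ = 2428, so p₁ = 2428/47.
Back-substitute into (2): p₂ = (304 + 1×2428/47) / 7 = 2388/47.

p₁ = 2428/47, p₂ = 2388/47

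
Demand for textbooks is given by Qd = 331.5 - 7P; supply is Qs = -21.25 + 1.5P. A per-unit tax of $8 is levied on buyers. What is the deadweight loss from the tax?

Deadweight loss = 672/17

Pre-tax equilibrium: P* = 41.5, Q* = 41.
Tax on buyers shifts demand to Qd = 331.5 − 7(P + 8) = 275.5 - 7P.
275.5 - 7P = -21.25 + 1.5P gives seller price Ps = 1187/34; buyers pay Pb = 1187/34 + 8 = 1459/34.
New quantity: Q = 331.5 − 7(1459/34) = 529/17.
DWL = ½ × 8 × (41 − 529/17) = 672/17.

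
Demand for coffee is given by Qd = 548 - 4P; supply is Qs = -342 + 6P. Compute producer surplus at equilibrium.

Equilibrium: 548 - 4P = -342 + 6P gives P* = 89, Q* = 192.
Supply starts at P = 57 (where Qs = 0).
PS = ½(89 − 57)(192) = 3072.

Producer surplus = 3072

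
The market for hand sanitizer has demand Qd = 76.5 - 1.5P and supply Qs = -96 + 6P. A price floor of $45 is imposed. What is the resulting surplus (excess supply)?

Surplus = 165

Equilibrium price would be P* = 23, so the floor at 45 binds.
At P = 45: Qd = 9, Qs = 174.
Surplus = 174 − 9 = 165.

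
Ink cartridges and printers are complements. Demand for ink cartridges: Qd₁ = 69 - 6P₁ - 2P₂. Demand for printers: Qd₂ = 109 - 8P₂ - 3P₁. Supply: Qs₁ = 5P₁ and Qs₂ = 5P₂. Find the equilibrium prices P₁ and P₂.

P₁ = 679/137, P₂ = 992/137

Market 1: 69 - 6P₁ - 2P₂ = 5P₁ → 11P₁ + 2P₂ = 69.
Market 2: 13P₂ + 3P₁ = 109.
Eliminating P₂: 13×(1) − 2×(2) gives 137P₁ = 679, so P₁ = 679/137.
Back-substitute into (2): P₂ = (109 − 3×679/137) / 13 = 992/137.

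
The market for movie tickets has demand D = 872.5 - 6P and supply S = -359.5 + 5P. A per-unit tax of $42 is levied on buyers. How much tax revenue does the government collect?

Pre-tax equilibrium: P* = 112, Q* = 200.5.
Tax on buyers shifts demand to D = 872.5 − 6(P + 42) = 620.5 - 6P.
620.5 - 6P = -359.5 + 5P gives seller price Ps = 980/11; buyers pay Pb = 980/11 + 42 = 1442/11.
New quantity: Q = 872.5 − 6(1442/11) = 1891/22.
Revenue = 42 × 1891/22 = 39711/11.

Tax revenue = 39711/11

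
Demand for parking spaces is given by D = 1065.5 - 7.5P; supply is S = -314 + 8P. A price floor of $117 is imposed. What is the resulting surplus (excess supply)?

Surplus = 434

Equilibrium price would be P* = 89, so the floor at 117 binds.
At P = 117: D = 188, S = 622.
Surplus = 622 − 188 = 434.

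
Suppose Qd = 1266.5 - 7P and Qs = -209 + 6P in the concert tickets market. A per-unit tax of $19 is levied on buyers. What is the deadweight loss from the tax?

Deadweight loss = 7581/13

Pre-tax equilibrium: P* = 113.5, Q* = 472.
Tax on buyers shifts demand to Qd = 1266.5 − 7(P + 19) = 1133.5 - 7P.
1133.5 - 7P = -209 + 6P gives seller price Ps = 2685/26; buyers pay Pb = 2685/26 + 19 = 3179/26.
New quantity: Q = 1266.5 − 7(3179/26) = 5338/13.
DWL = ½ × 19 × (472 − 5338/13) = 7581/13.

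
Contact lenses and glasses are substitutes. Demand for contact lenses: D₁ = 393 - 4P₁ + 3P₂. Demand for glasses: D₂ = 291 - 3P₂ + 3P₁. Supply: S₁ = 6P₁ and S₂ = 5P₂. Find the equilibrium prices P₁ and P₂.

P₁ = 4017/71, P₂ = 4089/71

Market 1: 393 - 4P₁ + 3P₂ = 6P₁ → 10P₁ - 3P₂ = 393.
Market 2: 8P₂ - 3P₁ = 291.
Eliminating P₂: 8×(1) + 3×(2) gives 71P₁ = 4017, so P₁ = 4017/71.
Back-substitute into (2): P₂ = (291 + 3×4017/71) / 8 = 4089/71.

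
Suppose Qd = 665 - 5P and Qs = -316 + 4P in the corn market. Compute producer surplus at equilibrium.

Equilibrium: 665 - 5P = -316 + 4P gives P* = 109, Q* = 120.
Supply starts at P = 79 (where Qs = 0).
PS = ½(109 − 79)(120) = 1800.

Producer surplus = 1800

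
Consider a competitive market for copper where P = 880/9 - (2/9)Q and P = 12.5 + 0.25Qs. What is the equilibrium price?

P* = 980/17

Set the two price expressions equal: 880/9 - (2/9)Q = 12.5 + 0.25Q.
1535/18 = (17/36)Q, so Q* = 3070/17.
P* = 880/9 − (2/9)(3070/17) = 980/17.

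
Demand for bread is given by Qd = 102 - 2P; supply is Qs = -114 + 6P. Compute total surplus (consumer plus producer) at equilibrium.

Total surplus = 768

Equilibrium: 102 - 2P = -114 + 6P gives P* = 27, Q* = 48.
Demand choke price: P = 51; supply starts at P = 19.
CS = ½(51 − 27)(48) = 576; PS = ½(27 − 19)(48) = 192.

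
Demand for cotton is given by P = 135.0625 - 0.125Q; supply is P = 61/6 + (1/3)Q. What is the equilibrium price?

Set the two price expressions equal: 135.0625 - 0.125Q = 61/6 + (1/3)Q.
5995/48 = (11/24)Q, so Q* = 272.5.
P* = 135.0625 − (0.125)(272.5) = 101.

P* = 101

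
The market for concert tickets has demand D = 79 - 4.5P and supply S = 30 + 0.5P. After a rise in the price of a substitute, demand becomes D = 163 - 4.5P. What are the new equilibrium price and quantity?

P' = 26.6, Q' = 43.3

Original equilibrium: P* = 9.8, Q* = 34.9.
New equilibrium: 163 - 4.5P = 30 + 0.5P, so 133 = 5P and P' = 26.6; Q' = 163 − 4.5(26.6) = 43.3.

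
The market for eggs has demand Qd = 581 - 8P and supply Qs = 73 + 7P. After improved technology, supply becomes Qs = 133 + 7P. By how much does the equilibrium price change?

ΔP = -4

Original equilibrium: P* = 508/15, Q* = 4651/15.
New equilibrium: 581 - 8P = 133 + 7P, so 448 = 15P and P' = 448/15; Q' = 581 − 8(448/15) = 5131/15.
Change in price: 448/15 − 508/15 = -4.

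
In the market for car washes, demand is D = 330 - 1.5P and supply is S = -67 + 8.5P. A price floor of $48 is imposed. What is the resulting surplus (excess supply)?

Surplus = 83

Equilibrium price would be P* = 39.7, so the floor at 48 binds.
At P = 48: D = 258, S = 341.
Surplus = 341 − 258 = 83.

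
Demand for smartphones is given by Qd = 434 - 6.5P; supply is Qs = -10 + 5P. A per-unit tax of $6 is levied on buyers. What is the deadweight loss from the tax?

Deadweight loss = 1170/23

Pre-tax equilibrium: P* = 888/23, Q* = 4210/23.
Tax on buyers shifts demand to Qd = 434 − 6.5(P + 6) = 395 - 6.5P.
395 - 6.5P = -10 + 5P gives seller price Ps = 810/23; buyers pay Pb = 810/23 + 6 = 948/23.
New quantity: Q = 434 − 6.5(948/23) = 3820/23.
DWL = ½ × 6 × (4210/23 − 3820/23) = 1170/23.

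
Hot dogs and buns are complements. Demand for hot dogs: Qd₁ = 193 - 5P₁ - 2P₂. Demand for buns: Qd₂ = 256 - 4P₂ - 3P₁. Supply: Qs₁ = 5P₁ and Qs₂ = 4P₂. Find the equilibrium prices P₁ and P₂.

Market 1: 193 - 5P₁ - 2P₂ = 5P₁ → 10P₁ + 2P₂ = 193.
Market 2: 8P₂ + 3P₁ = 256.
Eliminating P₂: 8×(1) − 2×(2) gives 74P₁ = 1032, so P₁ = 516/37.
Back-substitute into (2): P₂ = (256 − 3×516/37) / 8 = 1981/74.

P₁ = 516/37, P₂ = 1981/74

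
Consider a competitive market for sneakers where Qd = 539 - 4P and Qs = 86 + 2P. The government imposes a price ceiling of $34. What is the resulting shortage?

Equilibrium price would be P* = 75.5, so the ceiling at 34 binds.
At P = 34: Qd = 539 − 4(34) = 403, Qs = 86 + 2(34) = 154.
Shortage = 403 − 154 = 249.

Shortage = 249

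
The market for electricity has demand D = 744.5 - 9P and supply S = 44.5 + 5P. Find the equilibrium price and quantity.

Set D = S: 744.5 - 9P = 44.5 + 5P.
700 = 14P, so P* = 50.
Q* = 744.5 − 9(50) = 294.5.

P* = 50, Q* = 294.5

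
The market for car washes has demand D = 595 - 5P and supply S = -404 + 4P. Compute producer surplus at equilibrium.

Producer surplus = 200

Equilibrium: 595 - 5P = -404 + 4P gives P* = 111, Q* = 40.
Supply starts at P = 101 (where S = 0).
PS = ½(111 − 101)(40) = 200.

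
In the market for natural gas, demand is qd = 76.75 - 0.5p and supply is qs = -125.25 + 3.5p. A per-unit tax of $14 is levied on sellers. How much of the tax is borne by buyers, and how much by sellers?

Buyers bear $12.25, sellers bear $1.75

Pre-tax equilibrium: p* = 50.5, q* = 51.5.
Tax on sellers shifts supply to qs = -125.25 + 3.5(p − 14) = -174.25 + 3.5p.
76.75 - 0.5p = -174.25 + 3.5p gives buyer price pb = 62.75; sellers receive ps = 62.75 − 14 = 48.75.
New quantity: q = 76.75 − 0.5(62.75) = 45.375.
Buyer burden = 62.75 − 50.5 = 12.25; seller burden = 50.5 − 48.75 = 1.75.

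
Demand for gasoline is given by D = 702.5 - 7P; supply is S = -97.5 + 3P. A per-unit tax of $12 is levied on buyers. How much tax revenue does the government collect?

Pre-tax equilibrium: P* = 80, Q* = 142.5.
Tax on buyers shifts demand to D = 702.5 − 7(P + 12) = 618.5 - 7P.
618.5 - 7P = -97.5 + 3P gives seller price Ps = 71.6; buyers pay Pb = 71.6 + 12 = 83.6.
New quantity: Q = 702.5 − 7(83.6) = 117.3.
Revenue = 12 × 117.3 = 1407.6.

Tax revenue = 1407.6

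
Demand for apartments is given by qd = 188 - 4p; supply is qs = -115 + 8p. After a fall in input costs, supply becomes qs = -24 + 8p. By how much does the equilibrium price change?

Original equilibrium: p* = 25.25, q* = 87.
New equilibrium: 188 - 4p = -24 + 8p, so 212 = 12p and p' = 53/3; q' = 188 − 4(53/3) = 352/3.
Change in price: 53/3 − 25.25 = -91/12.

Δp = -91/12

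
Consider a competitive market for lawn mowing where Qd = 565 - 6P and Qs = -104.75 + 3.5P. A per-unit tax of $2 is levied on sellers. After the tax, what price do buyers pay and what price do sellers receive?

Pre-tax equilibrium: P* = 70.5, Q* = 142.
Tax on sellers shifts supply to Qs = -104.75 + 3.5(P − 2) = -111.75 + 3.5P.
565 - 6P = -111.75 + 3.5P gives buyer price Pb = 2707/38; sellers receive Ps = 2707/38 − 2 = 2631/38.
New quantity: Q = 565 − 6(2707/38) = 2614/19.

Buyers pay 2707/38, sellers receive 2631/38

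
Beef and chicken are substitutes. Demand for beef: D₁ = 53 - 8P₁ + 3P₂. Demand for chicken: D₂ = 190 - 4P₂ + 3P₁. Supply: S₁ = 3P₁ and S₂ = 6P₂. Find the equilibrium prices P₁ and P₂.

Market 1: 53 - 8P₁ + 3P₂ = 3P₁ → 11P₁ - 3P₂ = 53.
Market 2: 10P₂ - 3P₁ = 190.
Eliminating P₂: 10×(1) + 3×(2) gives 101P₁ = 1100, so P₁ = 1100/101.
Back-substitute into (2): P₂ = (190 + 3×1100/101) / 10 = 2249/101.

P₁ = 1100/101, P₂ = 2249/101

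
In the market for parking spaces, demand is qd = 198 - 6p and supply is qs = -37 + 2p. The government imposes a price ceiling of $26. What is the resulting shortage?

Equilibrium price would be p* = 29.375, so the ceiling at 26 binds.
At p = 26: qd = 198 − 6(26) = 42, qs = -37 + 2(26) = 15.
Shortage = 42 − 15 = 27.

Shortage = 27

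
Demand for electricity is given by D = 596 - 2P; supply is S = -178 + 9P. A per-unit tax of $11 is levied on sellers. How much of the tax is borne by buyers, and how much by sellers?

Buyers bear $9, sellers bear $2

Pre-tax equilibrium: P* = 774/11, Q* = 5008/11.
Tax on sellers shifts supply to S = -178 + 9(P − 11) = -277 + 9P.
596 - 2P = -277 + 9P gives buyer price Pb = 873/11; sellers receive Ps = 873/11 − 11 = 752/11.
New quantity: Q = 596 − 2(873/11) = 4810/11.
Buyer burden = 873/11 − 774/11 = 9; seller burden = 774/11 − 752/11 = 2.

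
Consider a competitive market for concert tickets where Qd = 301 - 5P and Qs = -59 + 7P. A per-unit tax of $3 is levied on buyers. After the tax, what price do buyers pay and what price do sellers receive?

Pre-tax equilibrium: P* = 30, Q* = 151.
Tax on buyers shifts demand to Qd = 301 − 5(P + 3) = 286 - 5P.
286 - 5P = -59 + 7P gives seller price Ps = 28.75; buyers pay Pb = 28.75 + 3 = 31.75.
New quantity: Q = 301 − 5(31.75) = 142.25.

Buyers pay $31.75, sellers receive $28.75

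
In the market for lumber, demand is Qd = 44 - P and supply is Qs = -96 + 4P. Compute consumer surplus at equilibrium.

Consumer surplus = 128

Equilibrium: 44 - P = -96 + 4P gives P* = 28, Q* = 16.
Demand choke price (Qd = 0): P = 44.
CS = ½(44 − 28)(16) = 128.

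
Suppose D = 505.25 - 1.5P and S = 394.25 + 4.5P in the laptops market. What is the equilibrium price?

P* = 18.5

Set D = S: 505.25 - 1.5P = 394.25 + 4.5P.
111 = 6P, so P* = 18.5.
Q* = 505.25 − 1.5(18.5) = 477.5.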